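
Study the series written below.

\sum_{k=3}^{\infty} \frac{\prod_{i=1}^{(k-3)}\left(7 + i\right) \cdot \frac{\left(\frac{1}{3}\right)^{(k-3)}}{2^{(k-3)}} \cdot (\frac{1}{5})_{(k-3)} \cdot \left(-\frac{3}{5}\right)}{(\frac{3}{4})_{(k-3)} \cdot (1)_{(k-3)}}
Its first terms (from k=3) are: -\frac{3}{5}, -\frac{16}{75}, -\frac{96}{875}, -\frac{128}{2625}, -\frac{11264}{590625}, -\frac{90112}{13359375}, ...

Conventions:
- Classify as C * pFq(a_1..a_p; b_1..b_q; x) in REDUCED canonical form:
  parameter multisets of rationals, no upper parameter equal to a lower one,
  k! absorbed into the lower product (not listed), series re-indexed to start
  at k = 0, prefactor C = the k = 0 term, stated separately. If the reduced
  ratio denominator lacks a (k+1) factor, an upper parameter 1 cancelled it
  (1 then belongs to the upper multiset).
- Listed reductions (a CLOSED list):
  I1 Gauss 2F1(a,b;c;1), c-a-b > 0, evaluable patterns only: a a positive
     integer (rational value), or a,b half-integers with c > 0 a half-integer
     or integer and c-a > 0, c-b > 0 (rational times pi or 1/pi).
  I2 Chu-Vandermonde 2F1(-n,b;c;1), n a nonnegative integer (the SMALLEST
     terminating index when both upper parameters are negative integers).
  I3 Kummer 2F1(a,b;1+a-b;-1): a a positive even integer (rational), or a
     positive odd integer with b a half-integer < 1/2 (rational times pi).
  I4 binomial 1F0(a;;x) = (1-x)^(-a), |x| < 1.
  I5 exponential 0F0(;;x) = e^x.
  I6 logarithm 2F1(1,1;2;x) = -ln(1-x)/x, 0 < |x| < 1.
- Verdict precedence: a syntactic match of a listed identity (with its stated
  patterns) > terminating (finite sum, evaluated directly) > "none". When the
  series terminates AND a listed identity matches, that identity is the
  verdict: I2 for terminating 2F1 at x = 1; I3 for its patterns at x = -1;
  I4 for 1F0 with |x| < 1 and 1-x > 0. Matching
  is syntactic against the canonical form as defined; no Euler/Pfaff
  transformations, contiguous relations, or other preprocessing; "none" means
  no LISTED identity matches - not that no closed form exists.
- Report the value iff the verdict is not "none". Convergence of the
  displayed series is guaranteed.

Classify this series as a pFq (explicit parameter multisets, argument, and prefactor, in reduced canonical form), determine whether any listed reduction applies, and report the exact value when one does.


This is -\frac{3}{5} * 2F1(\frac{1}{5}, 8; \frac{3}{4}; \frac{1}{6}) in reduced canonical form. Verdict: none - at argument \frac{1}{6} the multisets {\frac{1}{5}, 8} ; {\frac{3}{4}} match no listed identity.

Key observation: from the first term -\frac{3}{5}: the running product (C = -3/5, x = 1/6) telescopes to a rising factorial.
Step ratio: r(k) = \frac{1}{6} * (k+\frac{1}{5}) (k+8) / [(k+\frac{3}{4}) (k+1)] - poly over poly, x = \frac{1}{6} from leading terms; C = -\frac{3}{5} at k = 0.


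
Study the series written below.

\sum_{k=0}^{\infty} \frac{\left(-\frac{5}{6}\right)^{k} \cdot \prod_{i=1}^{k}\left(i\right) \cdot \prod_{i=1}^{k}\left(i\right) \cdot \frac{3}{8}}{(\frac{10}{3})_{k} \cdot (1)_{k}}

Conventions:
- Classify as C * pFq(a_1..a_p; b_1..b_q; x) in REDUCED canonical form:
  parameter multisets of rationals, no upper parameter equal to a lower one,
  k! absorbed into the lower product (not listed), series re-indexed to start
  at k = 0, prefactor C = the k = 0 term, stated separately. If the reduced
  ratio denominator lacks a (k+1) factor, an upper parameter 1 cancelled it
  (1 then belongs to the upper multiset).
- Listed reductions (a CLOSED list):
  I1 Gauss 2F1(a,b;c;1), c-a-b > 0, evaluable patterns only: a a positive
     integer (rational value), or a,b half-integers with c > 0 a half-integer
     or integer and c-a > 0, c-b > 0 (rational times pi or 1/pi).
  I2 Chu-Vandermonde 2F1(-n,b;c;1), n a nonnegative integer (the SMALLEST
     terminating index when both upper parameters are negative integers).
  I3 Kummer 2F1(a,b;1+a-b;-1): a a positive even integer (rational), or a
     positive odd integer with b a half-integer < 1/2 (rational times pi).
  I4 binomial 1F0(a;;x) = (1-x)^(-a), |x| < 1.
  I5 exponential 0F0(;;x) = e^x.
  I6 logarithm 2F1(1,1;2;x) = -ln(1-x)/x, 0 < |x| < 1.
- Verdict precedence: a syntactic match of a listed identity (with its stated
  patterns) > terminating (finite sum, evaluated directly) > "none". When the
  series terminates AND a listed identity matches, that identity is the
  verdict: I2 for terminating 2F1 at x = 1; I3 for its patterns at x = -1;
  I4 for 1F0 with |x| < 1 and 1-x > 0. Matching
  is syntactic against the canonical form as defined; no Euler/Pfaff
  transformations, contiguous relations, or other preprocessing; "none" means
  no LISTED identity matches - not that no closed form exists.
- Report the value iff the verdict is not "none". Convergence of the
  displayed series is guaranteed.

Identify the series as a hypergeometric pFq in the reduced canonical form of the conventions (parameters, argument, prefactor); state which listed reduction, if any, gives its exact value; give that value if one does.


Canonical form: C = \frac{3}{8} times 2F1 with upper {1, 1}, lower {\frac{10}{3}}, x = -\frac{5}{6}. Verdict: none - this 2F1 at x = -\frac{5}{6} matches no listed pattern, and upper {1, 1} holds no stopper.

Key step: t_0 = \frac{3}{8} here, and the running product (prefactor 3/8) telescopes to a rising factorial.
Ratio: r(k) = -\frac{5}{6} * (k+1) (k+1) / [(k+\frac{10}{3}) (k+1)] - rational in k. x = -\frac{5}{6}; t_0 = \frac{3}{8}; negate the roots.


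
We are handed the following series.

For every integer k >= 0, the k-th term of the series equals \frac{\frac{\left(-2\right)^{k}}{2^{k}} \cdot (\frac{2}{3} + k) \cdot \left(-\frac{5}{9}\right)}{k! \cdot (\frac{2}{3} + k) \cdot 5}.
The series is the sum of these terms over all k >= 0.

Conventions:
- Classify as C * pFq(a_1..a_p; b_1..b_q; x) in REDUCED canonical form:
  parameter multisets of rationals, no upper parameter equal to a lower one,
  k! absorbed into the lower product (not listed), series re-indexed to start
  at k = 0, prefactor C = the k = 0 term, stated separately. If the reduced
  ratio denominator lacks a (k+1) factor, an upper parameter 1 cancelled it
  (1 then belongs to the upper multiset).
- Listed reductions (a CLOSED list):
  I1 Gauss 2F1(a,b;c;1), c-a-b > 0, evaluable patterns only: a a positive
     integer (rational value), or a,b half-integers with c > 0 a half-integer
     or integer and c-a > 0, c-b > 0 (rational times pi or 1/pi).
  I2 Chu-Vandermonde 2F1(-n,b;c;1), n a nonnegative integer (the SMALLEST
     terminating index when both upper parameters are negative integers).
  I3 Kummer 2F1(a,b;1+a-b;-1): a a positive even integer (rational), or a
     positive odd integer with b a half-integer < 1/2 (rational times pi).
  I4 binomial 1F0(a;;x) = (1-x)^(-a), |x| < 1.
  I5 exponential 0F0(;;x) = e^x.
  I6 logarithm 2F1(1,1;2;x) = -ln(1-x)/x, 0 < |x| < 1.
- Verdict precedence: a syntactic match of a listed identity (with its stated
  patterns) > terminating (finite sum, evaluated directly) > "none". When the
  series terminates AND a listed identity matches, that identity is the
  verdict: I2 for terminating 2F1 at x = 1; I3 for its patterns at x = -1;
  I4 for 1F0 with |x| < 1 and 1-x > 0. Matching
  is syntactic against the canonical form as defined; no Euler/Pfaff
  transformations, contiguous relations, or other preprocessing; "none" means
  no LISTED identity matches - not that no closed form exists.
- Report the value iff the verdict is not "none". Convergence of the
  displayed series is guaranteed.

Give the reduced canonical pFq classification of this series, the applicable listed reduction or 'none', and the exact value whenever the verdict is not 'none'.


Reduced: x = -1, 0F0, upper = {-}, lower = {-}, C = -\frac{1}{9}. Verdict: this is the exponential series (I5) (the 0F0 exponential series at x = -1). Value: \left(-\frac{1}{9}\right) \cdot e^{-1}.

First insight: x = -1 and the constant factors (prefactor -1/9) combine into one prefactor.
Step ratio: r(k) = -1 * 1 / [(k+1)] - rational; roots negated = parameters, x = -1, C = -\frac{1}{9}.


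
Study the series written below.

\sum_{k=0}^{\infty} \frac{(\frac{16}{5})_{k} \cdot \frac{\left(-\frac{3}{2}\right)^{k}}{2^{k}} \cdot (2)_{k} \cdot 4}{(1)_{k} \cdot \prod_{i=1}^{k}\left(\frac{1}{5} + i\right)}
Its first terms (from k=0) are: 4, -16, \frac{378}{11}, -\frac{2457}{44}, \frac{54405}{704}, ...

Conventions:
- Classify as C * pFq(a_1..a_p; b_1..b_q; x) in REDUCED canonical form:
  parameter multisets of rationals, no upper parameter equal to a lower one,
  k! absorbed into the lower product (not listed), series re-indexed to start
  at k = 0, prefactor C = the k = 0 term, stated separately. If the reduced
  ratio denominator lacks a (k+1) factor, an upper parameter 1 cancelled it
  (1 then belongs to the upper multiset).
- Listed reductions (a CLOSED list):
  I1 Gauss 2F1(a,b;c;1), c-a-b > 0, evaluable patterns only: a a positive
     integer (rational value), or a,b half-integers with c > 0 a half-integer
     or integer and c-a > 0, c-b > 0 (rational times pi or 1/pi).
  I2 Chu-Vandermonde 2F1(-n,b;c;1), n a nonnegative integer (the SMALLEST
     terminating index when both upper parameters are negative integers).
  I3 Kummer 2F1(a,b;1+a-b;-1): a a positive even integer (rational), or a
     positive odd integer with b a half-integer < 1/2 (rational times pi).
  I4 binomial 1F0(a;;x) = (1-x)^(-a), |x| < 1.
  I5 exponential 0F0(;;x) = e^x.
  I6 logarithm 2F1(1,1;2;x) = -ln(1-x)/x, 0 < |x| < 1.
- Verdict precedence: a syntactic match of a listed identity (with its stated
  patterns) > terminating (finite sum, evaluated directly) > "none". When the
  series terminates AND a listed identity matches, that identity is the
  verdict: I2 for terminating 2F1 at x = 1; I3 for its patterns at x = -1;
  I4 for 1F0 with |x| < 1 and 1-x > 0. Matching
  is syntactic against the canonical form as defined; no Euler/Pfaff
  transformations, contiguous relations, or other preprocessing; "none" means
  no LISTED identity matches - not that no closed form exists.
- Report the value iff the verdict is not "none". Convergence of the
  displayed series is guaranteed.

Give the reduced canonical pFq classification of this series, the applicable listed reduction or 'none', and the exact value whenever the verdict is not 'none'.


This is 4 * 2F1(2, \frac{16}{5}; \frac{6}{5}; -\frac{3}{4}) in reduced canonical form. Verdict: none - this 2F1 at x = -\frac{3}{4} matches no listed pattern, and upper {2, \frac{16}{5}} holds no stopper.

Key step: t_0 = 4 here, and the lower running product (C = 4) is a rising factorial.
Adjacent-term ratio: r(k) = -\frac{3}{4} * (k+2) (k+\frac{16}{5}) / [(k+\frac{6}{5}) (k+1)] ; factor over Q: parameters, x = -\frac{3}{4}, and C = 4.


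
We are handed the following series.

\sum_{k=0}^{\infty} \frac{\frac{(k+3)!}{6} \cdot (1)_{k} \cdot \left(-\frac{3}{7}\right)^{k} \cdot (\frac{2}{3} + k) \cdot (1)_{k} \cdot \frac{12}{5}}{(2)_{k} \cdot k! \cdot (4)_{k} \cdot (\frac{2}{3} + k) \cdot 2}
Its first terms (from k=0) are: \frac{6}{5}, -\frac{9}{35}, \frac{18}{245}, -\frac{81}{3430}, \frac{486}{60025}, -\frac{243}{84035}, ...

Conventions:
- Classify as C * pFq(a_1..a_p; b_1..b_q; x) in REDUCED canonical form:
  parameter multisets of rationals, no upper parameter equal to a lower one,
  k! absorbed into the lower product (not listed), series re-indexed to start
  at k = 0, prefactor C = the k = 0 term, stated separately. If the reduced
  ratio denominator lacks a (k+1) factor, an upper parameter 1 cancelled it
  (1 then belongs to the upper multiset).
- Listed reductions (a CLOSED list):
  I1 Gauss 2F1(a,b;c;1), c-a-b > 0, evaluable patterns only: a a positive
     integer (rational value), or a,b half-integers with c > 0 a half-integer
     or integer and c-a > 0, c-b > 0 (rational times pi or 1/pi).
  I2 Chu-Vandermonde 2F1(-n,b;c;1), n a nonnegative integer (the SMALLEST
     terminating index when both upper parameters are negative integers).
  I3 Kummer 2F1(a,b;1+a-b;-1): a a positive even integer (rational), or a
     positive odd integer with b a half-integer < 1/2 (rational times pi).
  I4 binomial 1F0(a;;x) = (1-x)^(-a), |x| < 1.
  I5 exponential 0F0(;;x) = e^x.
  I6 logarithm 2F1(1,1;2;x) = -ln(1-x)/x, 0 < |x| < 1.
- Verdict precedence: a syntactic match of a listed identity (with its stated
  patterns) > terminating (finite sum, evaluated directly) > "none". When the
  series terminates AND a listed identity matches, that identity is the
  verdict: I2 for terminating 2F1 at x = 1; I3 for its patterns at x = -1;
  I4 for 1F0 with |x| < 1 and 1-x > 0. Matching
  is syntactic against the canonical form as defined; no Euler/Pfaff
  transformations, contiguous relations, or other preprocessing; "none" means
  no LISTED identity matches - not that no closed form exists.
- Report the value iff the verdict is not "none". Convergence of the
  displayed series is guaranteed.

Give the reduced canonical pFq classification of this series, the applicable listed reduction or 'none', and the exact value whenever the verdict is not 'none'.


The series (x = -\frac{3}{7}) is 2F1: upper {1, 1}, lower {2}, prefactor \frac{6}{5}. Verdict: the I6 logarithm reduction fires (the logarithm: parameters (1,1;2), x = -\frac{3}{7}). Value: \frac{14}{5} \cdot \ln\left(\frac{10}{7}\right).

First insight: from the first term \frac{6}{5}: the parameter 4 appears in both the upper and lower lists and cancels (alongside the other common factor).
Step ratio: r(k) = -\frac{3}{7} * (k+1) (k+1) / [(k+2) (k+1)] - poly over poly, x = -\frac{3}{7} from leading terms; C = \frac{6}{5} at k = 0.


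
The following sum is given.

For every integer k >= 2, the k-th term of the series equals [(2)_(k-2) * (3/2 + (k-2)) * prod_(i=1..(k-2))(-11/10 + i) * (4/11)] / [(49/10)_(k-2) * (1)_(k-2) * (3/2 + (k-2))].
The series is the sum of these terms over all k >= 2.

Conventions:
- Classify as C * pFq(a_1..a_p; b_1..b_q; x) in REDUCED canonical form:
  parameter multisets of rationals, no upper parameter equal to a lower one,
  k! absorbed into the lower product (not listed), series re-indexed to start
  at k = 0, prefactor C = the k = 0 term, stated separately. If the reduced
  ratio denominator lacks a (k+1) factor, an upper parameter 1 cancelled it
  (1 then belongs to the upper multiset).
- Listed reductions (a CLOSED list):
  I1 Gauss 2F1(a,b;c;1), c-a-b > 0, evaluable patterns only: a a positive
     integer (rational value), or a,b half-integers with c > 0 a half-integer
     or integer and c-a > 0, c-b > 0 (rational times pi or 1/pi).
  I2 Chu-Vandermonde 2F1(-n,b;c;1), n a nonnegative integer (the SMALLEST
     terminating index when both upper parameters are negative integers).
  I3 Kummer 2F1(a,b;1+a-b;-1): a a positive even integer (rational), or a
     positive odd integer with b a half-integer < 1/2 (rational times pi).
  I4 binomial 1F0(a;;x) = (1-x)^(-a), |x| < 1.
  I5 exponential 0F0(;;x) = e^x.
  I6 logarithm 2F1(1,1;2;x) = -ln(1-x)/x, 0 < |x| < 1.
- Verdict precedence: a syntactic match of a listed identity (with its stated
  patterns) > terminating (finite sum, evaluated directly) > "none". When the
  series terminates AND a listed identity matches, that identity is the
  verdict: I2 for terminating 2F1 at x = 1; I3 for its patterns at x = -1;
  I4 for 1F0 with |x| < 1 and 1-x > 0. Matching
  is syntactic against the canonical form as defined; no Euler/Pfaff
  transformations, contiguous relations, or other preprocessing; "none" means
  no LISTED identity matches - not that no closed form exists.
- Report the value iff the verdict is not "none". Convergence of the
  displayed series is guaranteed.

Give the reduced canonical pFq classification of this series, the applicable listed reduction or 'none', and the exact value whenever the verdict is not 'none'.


Reduced: x = 1, 2F1, upper = {-1/10, 2}, lower = {49/10}, C = 4/11. Verdict: Gauss's theorem (I1) fires (x = 1: the Gamma ratio telescopes since c-a-b = 3 > 0 and a = 2 in Z>0). Value: 377/1100.

Key step: x = 1 and (1)_k (C = 4/11, x = 1) is k! itself.
Adjacent-term ratio: r(k) = 1 * (k-1/10) (k+2) / [(k+49/10) (k+1)] - poly over poly, x = 1 from leading terms; C = 4/11 at k = 0.


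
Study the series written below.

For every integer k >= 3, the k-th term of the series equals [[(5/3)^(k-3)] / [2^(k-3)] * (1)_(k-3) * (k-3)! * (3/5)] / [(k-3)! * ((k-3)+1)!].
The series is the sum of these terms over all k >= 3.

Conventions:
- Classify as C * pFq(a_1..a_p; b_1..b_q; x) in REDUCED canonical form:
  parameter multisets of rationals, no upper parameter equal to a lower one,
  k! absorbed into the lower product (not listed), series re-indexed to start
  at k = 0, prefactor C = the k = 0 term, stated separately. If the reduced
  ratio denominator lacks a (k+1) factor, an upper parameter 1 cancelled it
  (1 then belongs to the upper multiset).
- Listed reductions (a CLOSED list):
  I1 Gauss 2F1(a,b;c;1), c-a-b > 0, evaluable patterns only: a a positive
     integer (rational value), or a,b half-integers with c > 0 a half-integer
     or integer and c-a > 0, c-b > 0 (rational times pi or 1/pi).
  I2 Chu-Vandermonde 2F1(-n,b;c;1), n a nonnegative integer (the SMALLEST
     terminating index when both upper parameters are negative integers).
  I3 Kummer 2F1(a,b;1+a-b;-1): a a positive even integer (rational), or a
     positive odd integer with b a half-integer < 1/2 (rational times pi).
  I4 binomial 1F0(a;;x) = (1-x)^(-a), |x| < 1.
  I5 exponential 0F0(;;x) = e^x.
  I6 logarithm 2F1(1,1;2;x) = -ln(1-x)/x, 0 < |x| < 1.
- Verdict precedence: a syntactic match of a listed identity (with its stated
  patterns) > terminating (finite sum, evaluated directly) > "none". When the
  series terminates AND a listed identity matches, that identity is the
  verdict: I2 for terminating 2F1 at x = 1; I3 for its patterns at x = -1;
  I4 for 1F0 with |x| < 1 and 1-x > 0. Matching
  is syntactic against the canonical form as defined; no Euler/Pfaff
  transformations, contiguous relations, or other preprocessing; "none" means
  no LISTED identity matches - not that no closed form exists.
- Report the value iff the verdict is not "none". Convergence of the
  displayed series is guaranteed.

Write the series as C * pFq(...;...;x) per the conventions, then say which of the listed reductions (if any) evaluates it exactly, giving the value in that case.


The tell: t_0 being 3/5, the denominator's factorial ratio (C = 3/5) is a lower Pochhammer.
Adjacent-term ratio: r(k) = (5/6) * (k+1) (k+1) / [(k+2) (k+1)] - rational in k. x = (5/6); t_0 = 3/5; negate the roots.

With C = 3/5: the canonical form is 2F1(1, 1; 2; 5/6). Verdict: the I6 logarithm reduction fires (the logarithm: parameters (1,1;2), x = 5/6). Value: (-18/25) * ln(1/6).


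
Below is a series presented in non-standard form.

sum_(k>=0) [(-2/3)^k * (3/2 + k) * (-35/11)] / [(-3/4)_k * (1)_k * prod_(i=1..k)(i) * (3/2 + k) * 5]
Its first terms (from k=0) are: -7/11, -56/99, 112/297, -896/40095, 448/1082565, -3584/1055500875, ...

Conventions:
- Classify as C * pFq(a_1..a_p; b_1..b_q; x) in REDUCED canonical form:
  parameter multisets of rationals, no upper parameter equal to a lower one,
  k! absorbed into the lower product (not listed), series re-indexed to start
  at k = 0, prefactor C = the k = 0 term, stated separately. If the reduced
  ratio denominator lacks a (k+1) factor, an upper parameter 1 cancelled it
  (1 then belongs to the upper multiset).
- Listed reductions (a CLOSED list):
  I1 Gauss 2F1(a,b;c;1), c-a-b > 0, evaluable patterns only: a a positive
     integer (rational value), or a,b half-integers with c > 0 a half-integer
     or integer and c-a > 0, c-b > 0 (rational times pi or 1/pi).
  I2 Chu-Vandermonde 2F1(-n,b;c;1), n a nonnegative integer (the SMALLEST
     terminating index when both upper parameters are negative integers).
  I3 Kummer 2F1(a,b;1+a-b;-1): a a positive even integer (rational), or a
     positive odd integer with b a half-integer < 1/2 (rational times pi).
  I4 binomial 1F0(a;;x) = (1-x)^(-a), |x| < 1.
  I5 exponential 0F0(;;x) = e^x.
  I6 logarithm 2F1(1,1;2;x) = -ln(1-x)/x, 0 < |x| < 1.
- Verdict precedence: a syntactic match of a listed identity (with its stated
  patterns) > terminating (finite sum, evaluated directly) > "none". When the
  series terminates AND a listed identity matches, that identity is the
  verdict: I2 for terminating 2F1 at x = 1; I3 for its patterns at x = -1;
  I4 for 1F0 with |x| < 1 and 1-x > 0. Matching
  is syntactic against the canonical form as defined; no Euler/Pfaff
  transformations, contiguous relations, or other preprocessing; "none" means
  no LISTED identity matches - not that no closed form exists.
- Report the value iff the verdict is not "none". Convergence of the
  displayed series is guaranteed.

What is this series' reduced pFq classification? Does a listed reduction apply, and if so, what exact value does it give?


First insight: x = (-2/3) and k + 3/2 divides numerator and denominator alike; prefactor -7/11 after cancelling.
Term ratio: r(k) = (-2/3) * 1 / [(k-3/4) (k+1) (k+1)] ; factor over Q: parameters, x = (-2/3), and C = -7/11.

This is -7/11 * 0F2(-; -3/4, 1; -2/3) in reduced canonical form. Verdict: none - this 0F2 at x = -2/3 matches no listed pattern, and upper {-} holds no stopper.


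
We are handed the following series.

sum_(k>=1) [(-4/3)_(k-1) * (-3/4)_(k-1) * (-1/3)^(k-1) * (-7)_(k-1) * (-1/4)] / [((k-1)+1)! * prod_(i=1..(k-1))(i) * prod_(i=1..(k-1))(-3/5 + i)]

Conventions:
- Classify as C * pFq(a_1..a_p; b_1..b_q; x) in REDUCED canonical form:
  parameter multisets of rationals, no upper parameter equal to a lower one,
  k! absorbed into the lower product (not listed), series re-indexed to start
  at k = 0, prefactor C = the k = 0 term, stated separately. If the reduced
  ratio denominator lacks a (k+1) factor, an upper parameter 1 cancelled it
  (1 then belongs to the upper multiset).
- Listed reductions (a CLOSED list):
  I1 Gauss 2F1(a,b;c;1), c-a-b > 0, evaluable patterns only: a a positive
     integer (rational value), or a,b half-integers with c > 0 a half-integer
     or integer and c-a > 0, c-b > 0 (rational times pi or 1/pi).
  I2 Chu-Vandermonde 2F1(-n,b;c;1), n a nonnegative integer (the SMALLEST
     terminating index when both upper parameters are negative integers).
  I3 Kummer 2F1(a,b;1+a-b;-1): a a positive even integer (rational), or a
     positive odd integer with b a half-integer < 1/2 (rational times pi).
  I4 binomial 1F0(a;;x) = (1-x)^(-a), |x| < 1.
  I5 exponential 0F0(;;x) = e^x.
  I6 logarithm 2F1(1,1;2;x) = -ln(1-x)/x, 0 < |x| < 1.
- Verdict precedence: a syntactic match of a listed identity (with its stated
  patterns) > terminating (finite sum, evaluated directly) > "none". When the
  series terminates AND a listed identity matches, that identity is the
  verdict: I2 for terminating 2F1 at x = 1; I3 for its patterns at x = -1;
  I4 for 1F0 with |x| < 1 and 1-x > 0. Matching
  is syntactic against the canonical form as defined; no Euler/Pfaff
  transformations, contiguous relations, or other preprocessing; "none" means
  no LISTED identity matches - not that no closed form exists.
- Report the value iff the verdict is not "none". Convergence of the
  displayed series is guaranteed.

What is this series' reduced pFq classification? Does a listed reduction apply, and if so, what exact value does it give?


The series (x = -1/3) is 3F2: upper {-7, -4/3, -3/4}, lower {2/5, 2}, prefactor -1/4. Verdict: terminating - upper parameter -7 makes this a finite sum (last index 7), evaluated exactly. Exact value: -1822563058899655847/1890730428856270848.

The tell: with t_0 = -1/4, the lower running product (prefactor -1/4) is a rising factorial.
Term ratio: r(k) = (-1/3) * (k-7) (k-4/3) (k-3/4) / [(k+2/5) (k+2) (k+1)] - poly over poly, x = (-1/3) from leading terms; C = -1/4 at k = 0.


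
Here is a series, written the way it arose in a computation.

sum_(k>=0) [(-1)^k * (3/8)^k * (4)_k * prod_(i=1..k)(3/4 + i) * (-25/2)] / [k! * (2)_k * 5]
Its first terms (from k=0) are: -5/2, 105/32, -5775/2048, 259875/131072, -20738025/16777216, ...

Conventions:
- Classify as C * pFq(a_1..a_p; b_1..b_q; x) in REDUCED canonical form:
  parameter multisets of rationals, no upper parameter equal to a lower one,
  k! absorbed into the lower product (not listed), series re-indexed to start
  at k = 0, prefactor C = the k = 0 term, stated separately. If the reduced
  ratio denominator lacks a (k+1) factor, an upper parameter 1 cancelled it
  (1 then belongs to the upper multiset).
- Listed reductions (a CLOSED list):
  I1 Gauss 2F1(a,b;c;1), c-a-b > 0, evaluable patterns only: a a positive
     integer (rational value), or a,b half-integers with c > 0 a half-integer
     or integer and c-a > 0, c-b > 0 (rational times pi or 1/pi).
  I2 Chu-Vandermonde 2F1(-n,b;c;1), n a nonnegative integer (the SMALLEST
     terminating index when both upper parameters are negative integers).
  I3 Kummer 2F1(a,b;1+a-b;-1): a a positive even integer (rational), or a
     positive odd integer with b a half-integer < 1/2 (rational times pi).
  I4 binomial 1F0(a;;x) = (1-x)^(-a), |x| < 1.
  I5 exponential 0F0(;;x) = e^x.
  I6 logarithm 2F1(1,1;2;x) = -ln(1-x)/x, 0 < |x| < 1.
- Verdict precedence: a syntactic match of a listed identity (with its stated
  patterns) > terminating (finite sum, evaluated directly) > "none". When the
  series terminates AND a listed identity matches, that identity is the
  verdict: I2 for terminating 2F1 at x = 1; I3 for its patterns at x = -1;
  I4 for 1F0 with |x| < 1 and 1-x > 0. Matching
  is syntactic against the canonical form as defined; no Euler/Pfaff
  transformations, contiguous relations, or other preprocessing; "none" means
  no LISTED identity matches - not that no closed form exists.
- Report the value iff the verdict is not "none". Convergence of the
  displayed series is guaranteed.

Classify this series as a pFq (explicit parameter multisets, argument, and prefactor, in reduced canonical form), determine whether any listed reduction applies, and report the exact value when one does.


Canonical form: C = -5/2 times 2F1 with upper {7/4, 4}, lower {2}, x = -3/8. Verdict: none - this 2F1 at x = -3/8 matches no listed pattern, and upper {7/4, 4} holds no stopper.

Key observation: from the first term -5/2: the running product (C = -5/2, x = -3/8) telescopes to a rising factorial.
Consecutive-term ratio: r(k) = (-3/8) * (k+7/4) (k+4) / [(k+2) (k+1)] - rational in k, leading ratio (-3/8); with t_0 = -5/2, classification follows.


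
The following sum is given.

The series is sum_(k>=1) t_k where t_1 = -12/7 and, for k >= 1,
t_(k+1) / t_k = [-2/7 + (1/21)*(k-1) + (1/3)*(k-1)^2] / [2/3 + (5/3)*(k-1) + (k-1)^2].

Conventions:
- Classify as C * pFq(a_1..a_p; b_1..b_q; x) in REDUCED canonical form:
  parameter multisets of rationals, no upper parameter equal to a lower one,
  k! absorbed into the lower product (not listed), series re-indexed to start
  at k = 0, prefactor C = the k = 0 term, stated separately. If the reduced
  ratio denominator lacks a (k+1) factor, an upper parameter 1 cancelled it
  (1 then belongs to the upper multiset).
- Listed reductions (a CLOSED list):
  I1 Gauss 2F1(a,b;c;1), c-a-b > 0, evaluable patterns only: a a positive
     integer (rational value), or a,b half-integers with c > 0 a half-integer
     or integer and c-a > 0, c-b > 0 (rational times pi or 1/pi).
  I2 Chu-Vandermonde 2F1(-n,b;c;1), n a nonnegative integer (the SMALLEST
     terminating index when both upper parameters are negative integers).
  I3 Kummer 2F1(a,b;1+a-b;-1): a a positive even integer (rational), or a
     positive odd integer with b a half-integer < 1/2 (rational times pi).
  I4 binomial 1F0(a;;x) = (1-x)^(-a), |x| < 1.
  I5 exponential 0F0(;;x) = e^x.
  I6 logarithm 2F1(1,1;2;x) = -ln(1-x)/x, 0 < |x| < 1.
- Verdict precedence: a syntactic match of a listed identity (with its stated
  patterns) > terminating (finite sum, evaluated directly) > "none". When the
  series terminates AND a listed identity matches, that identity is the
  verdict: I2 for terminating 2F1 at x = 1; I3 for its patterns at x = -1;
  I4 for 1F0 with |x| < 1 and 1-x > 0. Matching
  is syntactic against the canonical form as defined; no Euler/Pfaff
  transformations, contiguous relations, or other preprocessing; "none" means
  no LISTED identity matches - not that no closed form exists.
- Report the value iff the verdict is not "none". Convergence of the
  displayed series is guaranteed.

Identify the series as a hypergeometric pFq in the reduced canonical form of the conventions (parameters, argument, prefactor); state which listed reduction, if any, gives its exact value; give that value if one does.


At argument 1/3: a 2F1 with upper {-6/7, 1}, lower {2/3}, scaled by C = -12/7. Verdict: none. No listed pattern accepts 2F1(-6/7, 1; 2/3; 1/3).

Key observation: t_0 = -12/7 here, and factor the ratio over Q (C = -12/7, x = 1/3): negated roots = parameters.
Term ratio: r(k) = (1/3) * (k-6/7) (k+1) / [(k+2/3) (k+1)] - poly over poly, x = (1/3) from leading terms; C = -12/7 at k = 0.


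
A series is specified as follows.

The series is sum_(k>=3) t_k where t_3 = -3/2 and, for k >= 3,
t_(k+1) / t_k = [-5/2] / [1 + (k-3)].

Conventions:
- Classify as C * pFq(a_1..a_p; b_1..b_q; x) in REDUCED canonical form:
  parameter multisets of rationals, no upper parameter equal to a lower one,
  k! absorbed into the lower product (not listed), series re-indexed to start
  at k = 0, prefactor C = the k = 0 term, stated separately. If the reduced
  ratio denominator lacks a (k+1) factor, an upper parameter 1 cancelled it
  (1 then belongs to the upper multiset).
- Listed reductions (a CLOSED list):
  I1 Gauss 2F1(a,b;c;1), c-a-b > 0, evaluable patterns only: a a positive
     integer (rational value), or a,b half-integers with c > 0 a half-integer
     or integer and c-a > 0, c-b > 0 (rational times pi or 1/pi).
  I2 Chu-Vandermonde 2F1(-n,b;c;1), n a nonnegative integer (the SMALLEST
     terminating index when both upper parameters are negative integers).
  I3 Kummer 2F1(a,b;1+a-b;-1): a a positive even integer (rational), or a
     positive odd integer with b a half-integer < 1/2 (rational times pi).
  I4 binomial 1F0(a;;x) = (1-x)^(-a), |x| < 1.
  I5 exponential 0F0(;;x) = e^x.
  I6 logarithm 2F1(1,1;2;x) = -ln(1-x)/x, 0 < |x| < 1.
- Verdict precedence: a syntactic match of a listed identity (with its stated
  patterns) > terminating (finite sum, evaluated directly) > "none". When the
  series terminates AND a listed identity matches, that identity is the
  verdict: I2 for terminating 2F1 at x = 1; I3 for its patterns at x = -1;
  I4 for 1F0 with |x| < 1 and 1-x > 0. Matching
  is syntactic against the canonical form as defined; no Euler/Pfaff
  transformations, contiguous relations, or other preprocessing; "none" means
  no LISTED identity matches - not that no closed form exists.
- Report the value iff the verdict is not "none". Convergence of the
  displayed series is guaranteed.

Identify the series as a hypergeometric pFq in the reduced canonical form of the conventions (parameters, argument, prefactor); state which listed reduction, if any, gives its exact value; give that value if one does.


First insight: from the first term -3/2: the expanded ratio factors over Q; prefactor -3/2, roots give parameters.
Step ratio: r(k) = (-5/2) * 1 / [(k+1)] - rational; roots negated = parameters, x = (-5/2), C = -3/2.

Canonical form: C = -3/2 times 0F0 with upper {-}, lower {-}, x = -5/2. Verdict: the exponential series (I5) matches (the 0F0 exponential series at x = -5/2). Hence: (-3/2) * e^(-5/2).


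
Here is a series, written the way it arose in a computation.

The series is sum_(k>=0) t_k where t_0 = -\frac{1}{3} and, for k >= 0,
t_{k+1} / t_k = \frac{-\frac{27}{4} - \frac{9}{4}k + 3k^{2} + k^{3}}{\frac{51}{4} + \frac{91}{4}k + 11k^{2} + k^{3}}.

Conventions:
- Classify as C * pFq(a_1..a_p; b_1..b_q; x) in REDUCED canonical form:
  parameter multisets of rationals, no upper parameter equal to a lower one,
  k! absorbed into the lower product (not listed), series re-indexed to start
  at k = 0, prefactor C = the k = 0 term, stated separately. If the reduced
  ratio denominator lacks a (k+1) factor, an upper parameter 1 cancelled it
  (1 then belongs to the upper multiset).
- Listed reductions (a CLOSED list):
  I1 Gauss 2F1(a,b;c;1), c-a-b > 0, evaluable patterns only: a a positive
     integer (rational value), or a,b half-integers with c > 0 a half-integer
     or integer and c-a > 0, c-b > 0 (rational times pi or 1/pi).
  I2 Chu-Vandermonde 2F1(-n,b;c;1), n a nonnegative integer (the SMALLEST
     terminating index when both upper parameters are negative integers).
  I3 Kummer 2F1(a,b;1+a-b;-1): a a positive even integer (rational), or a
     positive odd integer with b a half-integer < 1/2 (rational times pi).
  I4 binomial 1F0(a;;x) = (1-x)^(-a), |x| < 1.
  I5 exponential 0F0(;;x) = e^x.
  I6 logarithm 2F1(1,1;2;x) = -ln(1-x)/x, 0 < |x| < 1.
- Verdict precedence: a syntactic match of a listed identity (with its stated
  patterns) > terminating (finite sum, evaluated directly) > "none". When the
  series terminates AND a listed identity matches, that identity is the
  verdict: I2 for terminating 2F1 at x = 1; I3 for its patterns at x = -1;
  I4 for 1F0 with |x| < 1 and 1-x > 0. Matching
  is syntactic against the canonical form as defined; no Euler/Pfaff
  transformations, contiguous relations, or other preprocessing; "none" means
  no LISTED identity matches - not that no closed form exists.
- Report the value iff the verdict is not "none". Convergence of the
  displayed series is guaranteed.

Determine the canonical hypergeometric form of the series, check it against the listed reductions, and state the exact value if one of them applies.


The series (x = 1) is 2F1: upper {-\frac{3}{2}, 3}, lower {\frac{17}{2}}, prefactor -\frac{1}{3}. Verdict: the Gauss summation I1 fires (x = 1: the Gamma ratio telescopes since c-a-b = 7 > 0 and a = 3 in Z>0). Value: -\frac{715}{4032}.

Key step: x = 1 and roots of the ratio polynomials (C = -1/3) are the negated parameters.
Term ratio: r(k) = 1 * (k-\frac{3}{2}) (k+3) / [(k+\frac{17}{2}) (k+1)] - rational in k, leading ratio 1; with t_0 = -\frac{1}{3}, classification follows.


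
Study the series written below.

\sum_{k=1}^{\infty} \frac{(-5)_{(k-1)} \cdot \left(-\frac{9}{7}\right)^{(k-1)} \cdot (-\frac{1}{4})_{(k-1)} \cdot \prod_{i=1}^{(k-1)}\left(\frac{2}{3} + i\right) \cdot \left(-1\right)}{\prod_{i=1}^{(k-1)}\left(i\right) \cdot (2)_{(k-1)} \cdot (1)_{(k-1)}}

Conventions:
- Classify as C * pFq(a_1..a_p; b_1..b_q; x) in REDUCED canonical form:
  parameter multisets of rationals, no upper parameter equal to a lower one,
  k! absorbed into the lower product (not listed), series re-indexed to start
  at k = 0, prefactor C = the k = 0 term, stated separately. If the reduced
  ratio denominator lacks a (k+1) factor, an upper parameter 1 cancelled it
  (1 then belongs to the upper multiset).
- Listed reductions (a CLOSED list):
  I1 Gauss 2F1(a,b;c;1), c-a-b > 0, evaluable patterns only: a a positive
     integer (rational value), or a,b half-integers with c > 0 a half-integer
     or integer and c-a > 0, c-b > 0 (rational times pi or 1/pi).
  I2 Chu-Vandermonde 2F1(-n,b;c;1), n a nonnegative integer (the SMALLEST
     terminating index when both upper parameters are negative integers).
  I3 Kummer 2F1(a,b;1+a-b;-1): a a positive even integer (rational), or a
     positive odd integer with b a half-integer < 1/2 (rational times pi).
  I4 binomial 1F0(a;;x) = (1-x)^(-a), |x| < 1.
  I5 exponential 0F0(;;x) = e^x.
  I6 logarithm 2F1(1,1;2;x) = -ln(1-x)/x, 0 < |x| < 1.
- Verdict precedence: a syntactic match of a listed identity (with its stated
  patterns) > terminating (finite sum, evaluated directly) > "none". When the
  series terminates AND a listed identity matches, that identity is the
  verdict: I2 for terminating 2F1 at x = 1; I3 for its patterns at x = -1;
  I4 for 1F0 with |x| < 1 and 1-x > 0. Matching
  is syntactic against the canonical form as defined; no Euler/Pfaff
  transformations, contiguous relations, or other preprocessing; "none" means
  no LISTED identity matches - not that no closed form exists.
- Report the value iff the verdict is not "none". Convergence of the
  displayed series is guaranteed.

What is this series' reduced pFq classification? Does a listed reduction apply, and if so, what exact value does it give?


The series (x = -\frac{9}{7}) is 3F2: upper {-5, -\frac{1}{4}, \frac{5}{3}}, lower {1, 2}, prefactor -1. Verdict: terminating - no listed pattern fits, but -5 in the upper list cuts the series at k = 5; direct evaluation. Exact value: \frac{7477921}{2809856}.

First insight: with t_0 = -1, the running product (C = -1, x = -9/7) telescopes to a rising factorial.
Adjacent-term ratio: r(k) = -\frac{9}{7} * (k-5) (k-\frac{1}{4}) (k+\frac{5}{3}) / [(k+1) (k+2) (k+1)] ; factor over Q: parameters, x = -\frac{9}{7}, and C = -1.


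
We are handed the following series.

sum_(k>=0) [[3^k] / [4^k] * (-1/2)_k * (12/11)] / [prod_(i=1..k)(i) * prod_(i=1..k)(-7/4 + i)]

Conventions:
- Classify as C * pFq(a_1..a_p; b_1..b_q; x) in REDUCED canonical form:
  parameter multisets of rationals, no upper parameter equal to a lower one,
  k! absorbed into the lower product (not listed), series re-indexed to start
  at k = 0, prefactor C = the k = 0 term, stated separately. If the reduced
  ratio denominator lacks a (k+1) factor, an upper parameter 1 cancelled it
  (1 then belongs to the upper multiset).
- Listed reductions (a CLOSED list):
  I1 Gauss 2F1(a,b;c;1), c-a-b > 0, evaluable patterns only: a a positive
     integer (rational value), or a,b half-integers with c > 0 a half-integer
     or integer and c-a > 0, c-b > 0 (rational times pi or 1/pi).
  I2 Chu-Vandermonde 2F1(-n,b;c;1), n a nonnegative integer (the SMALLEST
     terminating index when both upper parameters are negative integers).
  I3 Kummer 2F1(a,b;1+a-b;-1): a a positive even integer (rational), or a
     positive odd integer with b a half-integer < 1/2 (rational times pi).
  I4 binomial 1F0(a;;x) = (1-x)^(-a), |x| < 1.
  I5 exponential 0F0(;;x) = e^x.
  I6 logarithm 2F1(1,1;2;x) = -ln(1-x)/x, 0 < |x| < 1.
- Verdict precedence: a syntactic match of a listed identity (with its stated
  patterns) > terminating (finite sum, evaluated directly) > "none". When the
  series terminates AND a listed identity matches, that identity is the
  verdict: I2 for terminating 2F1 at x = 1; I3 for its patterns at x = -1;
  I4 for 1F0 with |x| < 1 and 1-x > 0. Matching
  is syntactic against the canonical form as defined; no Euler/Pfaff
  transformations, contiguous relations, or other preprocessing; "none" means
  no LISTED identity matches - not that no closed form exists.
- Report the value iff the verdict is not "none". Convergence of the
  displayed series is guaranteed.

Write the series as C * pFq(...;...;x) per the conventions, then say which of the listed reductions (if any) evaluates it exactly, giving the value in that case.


Key step: with t_0 = 12/11, the lower running product (C = 12/11) is a rising factorial.
Term ratio: r(k) = (3/4) * (k-1/2) / [(k-3/4) (k+1)] - rational in k. x = (3/4); t_0 = 12/11; negate the roots.

Classification (C = 12/11): 1F1 with upper {-1/2}, lower {-3/4}, argument x = 3/4. Verdict: no listed reduction: x = 3/4 and upper {-1/2} fail every I1-I6 pattern.


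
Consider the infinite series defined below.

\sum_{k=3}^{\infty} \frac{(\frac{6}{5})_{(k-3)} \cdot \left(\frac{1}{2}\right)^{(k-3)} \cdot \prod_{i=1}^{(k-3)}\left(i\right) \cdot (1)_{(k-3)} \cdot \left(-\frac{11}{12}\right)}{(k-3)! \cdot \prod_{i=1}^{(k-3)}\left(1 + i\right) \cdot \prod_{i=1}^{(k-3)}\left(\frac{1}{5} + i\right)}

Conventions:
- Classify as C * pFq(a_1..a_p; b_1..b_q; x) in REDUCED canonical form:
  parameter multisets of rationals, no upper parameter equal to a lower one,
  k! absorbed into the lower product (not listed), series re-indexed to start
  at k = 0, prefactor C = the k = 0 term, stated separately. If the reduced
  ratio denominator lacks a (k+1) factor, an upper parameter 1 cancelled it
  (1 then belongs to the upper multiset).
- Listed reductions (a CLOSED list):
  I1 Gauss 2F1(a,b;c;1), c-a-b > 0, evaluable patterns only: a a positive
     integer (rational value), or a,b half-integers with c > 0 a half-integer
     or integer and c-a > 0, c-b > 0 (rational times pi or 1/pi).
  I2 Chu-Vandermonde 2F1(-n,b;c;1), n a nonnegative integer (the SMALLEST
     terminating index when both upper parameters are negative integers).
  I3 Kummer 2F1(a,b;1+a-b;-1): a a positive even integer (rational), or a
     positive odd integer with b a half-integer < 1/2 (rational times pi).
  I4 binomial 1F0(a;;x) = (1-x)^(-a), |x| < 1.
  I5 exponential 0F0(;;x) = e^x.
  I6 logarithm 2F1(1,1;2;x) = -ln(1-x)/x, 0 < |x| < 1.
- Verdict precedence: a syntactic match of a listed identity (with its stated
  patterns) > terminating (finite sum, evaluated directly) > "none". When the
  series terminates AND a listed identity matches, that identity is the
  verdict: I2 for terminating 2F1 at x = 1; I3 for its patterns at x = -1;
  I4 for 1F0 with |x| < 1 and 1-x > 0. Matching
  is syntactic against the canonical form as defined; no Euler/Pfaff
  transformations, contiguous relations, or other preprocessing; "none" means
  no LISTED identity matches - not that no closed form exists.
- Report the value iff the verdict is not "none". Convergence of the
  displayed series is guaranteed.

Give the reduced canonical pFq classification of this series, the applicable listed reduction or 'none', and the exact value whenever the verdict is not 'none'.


Canonical form: C = -\frac{11}{12} times 2F1 with upper {1, 1}, lower {2}, x = \frac{1}{2}. Verdict: this is the I6 logarithm reduction (the logarithm: parameters (1,1;2), x = \frac{1}{2}). Its exact value is \frac{11}{6} \cdot \ln\left(\frac{1}{2}\right).

Structural cue: with t_0 = -\frac{11}{12}, the parameter 6/5 appears in both the upper and lower lists and cancels.
Ratio: r(k) = \frac{1}{2} * (k+1) (k+1) / [(k+2) (k+1)] - rational in k. x = \frac{1}{2}; t_0 = -\frac{11}{12}; negate the roots.
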